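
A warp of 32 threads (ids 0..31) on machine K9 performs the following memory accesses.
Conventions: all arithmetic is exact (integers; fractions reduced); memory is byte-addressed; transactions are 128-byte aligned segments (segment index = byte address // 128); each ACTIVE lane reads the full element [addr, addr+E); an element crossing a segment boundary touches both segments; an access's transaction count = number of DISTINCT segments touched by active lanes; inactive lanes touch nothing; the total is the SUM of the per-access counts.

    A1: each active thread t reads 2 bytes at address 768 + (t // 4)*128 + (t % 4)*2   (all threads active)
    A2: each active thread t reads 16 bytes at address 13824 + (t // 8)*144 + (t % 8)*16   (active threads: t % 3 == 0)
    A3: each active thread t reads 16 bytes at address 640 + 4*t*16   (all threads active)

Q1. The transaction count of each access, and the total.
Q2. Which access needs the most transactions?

A1: 8 transactions
A2: 5 transactions
A3: 16 transactions

Answer: 8,5,16; total 29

Answer: A3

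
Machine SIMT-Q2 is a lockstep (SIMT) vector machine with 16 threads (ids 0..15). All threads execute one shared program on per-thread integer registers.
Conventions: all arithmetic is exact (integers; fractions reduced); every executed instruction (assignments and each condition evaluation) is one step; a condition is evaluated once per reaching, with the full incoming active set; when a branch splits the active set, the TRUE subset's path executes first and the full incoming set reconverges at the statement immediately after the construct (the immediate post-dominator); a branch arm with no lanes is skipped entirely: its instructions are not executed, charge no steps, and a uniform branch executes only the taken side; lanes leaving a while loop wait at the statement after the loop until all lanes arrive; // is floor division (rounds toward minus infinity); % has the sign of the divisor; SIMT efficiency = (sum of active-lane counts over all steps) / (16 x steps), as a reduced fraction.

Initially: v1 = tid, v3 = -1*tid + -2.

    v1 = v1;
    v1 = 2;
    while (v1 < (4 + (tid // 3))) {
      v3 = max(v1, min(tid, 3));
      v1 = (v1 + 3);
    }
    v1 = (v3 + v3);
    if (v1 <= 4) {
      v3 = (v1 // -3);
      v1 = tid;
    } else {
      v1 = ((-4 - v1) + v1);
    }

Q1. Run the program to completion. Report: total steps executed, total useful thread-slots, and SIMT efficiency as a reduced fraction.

Answer: 17 steps, 180 useful, 45/68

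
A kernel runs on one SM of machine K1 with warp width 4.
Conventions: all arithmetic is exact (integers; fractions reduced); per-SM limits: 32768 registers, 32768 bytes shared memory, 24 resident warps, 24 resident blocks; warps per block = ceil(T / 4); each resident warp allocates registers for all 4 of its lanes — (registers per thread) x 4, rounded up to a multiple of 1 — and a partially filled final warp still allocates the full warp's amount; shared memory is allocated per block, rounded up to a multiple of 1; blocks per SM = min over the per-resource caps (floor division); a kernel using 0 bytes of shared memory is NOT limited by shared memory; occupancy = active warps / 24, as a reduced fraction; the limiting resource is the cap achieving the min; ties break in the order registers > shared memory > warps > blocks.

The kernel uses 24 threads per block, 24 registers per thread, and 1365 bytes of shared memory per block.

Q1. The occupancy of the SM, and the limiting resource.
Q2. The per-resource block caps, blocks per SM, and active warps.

Answer: occupancy 1, limited by warps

registers: 56 blocks
shared memory: 24 blocks
warps: 4 blocks
blocks: 24 blocks

Answer: 4 blocks, 24 active warps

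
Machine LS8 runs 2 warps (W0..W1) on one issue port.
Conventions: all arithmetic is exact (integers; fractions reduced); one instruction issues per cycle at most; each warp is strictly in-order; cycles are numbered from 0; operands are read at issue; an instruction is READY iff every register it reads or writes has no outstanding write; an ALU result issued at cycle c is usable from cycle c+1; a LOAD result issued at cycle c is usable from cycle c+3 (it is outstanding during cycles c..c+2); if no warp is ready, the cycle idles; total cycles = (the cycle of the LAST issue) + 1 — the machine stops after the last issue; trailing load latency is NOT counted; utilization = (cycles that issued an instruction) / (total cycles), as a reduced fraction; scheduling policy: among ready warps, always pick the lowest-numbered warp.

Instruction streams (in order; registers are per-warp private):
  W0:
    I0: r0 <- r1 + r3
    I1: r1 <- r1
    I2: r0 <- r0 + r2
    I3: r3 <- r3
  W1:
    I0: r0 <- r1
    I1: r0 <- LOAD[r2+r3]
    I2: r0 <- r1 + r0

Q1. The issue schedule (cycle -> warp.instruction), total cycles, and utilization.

cycle 0: W0.I0
cycle 1: W0.I1
cycle 2: W0.I2
cycle 3: W0.I3
cycle 4: W1.I0
cycle 5: W1.I1
cycle 6: idle
cycle 7: idle
cycle 8: W1.I2

Answer: 9 cycles, utilization 7/9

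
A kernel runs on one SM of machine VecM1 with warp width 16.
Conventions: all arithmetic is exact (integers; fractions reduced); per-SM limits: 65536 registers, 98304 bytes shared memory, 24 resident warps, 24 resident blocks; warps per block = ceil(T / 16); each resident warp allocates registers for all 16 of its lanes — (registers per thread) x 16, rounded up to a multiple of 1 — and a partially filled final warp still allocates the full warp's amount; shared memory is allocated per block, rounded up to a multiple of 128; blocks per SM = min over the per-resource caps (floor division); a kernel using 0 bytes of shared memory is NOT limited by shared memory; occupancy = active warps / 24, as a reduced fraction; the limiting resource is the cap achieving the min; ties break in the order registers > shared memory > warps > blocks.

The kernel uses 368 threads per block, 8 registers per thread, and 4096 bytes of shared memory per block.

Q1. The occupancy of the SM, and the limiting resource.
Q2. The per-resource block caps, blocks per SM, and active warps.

Answer: occupancy 23/24, limited by warps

registers: 22 blocks
shared memory: 24 blocks
warps: 1 block
blocks: 24 blocks

Answer: 1 block, 23 active warps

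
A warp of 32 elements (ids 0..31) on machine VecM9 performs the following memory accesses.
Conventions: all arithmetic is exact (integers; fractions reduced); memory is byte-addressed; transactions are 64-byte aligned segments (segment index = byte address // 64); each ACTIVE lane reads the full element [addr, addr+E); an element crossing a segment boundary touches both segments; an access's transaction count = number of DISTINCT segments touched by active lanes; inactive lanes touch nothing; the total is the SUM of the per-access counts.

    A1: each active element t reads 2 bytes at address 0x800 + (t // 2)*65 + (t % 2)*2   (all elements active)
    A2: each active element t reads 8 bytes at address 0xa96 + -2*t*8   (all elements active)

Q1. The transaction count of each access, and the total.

A1: 16 transactions
A2: 9 transactions

Answer: 16,9; total 25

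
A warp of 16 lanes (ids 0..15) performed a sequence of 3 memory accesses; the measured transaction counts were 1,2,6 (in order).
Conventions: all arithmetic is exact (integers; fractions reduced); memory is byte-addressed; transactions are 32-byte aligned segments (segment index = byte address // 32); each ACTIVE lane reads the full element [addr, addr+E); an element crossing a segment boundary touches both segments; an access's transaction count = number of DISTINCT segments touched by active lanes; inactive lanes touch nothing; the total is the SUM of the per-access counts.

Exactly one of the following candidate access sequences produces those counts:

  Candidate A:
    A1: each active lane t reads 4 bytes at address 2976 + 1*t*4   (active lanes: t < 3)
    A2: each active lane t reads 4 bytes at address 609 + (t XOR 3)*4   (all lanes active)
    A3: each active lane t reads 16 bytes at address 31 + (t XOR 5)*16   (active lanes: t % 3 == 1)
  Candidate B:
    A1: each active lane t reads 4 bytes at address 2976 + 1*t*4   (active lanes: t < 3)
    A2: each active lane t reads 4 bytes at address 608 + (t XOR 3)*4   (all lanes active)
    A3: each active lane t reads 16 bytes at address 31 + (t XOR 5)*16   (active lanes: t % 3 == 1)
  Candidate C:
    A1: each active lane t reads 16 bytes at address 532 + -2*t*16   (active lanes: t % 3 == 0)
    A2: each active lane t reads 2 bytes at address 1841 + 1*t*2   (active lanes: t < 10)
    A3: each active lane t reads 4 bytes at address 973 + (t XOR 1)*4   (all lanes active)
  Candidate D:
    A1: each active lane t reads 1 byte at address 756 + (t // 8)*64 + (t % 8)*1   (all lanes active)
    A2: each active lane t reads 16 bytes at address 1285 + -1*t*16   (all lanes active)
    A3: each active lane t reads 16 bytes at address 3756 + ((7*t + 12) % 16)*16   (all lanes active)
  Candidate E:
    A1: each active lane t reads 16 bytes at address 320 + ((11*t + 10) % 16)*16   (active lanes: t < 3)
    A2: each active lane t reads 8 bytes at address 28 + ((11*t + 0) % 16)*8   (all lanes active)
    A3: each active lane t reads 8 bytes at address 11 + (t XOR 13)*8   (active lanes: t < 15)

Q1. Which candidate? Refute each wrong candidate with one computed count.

A: A2 gives 3 transactions, not 2
C: A1 gives 12 transactions, not 1
D: A1 gives 2 transactions, not 1
E: A1 gives 3 transactions, not 1
B: all counts match (1,2,6)

Answer: B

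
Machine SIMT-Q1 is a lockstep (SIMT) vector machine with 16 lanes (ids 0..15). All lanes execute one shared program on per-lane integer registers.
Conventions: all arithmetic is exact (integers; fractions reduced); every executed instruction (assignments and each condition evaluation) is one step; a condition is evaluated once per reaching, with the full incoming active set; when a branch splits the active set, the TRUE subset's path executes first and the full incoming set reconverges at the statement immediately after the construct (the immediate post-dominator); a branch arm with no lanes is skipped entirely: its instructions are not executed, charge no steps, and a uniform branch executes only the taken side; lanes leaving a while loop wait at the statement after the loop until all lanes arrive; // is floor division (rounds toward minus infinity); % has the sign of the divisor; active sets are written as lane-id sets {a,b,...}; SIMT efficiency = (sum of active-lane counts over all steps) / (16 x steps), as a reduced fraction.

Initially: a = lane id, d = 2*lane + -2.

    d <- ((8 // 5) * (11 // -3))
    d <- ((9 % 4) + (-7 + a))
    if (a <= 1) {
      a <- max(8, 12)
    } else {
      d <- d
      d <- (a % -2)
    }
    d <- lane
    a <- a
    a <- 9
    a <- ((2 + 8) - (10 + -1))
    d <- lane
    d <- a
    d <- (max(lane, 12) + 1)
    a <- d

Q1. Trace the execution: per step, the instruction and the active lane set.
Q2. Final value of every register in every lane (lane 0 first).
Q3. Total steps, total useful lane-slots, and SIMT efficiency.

step 0: d <- ((8 // 5) * (11 // -3)) {0,1,2,3,4,5,6,7,8,9,10,11,12,13,14,15}
step 1: d <- ((9 % 4) + (-7 + a))    {0,1,2,3,4,5,6,7,8,9,10,11,12,13,14,15}
step 2: eval (a <= 1)                {0,1,2,3,4,5,6,7,8,9,10,11,12,13,14,15}
step 3: a <- max(8, 12)              {0,1}
step 4: d <- d                       {2,3,4,5,6,7,8,9,10,11,12,13,14,15}
step 5: d <- (a % -2)                {2,3,4,5,6,7,8,9,10,11,12,13,14,15}
step 6: d <- lane                    {0,1,2,3,4,5,6,7,8,9,10,11,12,13,14,15}
step 7: a <- a                       {0,1,2,3,4,5,6,7,8,9,10,11,12,13,14,15}
step 8: a <- 9                       {0,1,2,3,4,5,6,7,8,9,10,11,12,13,14,15}
step 9: a <- ((2 + 8) - (10 + -1))   {0,1,2,3,4,5,6,7,8,9,10,11,12,13,14,15}
step 10: d <- lane                    {0,1,2,3,4,5,6,7,8,9,10,11,12,13,14,15}
step 11: d <- a                       {0,1,2,3,4,5,6,7,8,9,10,11,12,13,14,15}
step 12: d <- (max(lane, 12) + 1)     {0,1,2,3,4,5,6,7,8,9,10,11,12,13,14,15}
step 13: a <- d                       {0,1,2,3,4,5,6,7,8,9,10,11,12,13,14,15}

Answer: 14 steps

a: 13,13,13,13,13,13,13,13,13,13,13,13,13,14,15,16
d: 13,13,13,13,13,13,13,13,13,13,13,13,13,14,15,16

steps = 14; useful = 206; efficiency = 206/224 = 103/112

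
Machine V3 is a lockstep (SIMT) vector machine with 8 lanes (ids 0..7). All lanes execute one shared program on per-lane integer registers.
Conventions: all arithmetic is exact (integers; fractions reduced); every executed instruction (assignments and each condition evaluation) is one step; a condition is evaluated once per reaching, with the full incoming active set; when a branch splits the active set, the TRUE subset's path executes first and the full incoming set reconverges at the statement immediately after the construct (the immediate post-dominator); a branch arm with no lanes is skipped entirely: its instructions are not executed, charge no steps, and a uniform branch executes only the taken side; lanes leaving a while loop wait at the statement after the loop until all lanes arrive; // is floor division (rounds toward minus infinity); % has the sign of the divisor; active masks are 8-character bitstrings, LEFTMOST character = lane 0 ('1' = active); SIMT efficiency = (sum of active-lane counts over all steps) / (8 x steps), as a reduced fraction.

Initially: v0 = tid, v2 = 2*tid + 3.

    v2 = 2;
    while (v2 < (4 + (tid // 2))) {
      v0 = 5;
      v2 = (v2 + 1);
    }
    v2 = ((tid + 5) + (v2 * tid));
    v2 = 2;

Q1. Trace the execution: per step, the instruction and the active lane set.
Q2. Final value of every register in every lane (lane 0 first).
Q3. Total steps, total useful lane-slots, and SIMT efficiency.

step 0: v2 <- 2                      11111111
step 1: eval (v2 < (4 + (tid // 2))) 11111111
step 2: v0 <- 5                      11111111
step 3: v2 <- (v2 + 1)               11111111
step 4: eval (v2 < (4 + (tid // 2))) 11111111
step 5: v0 <- 5                      11111111
step 6: v2 <- (v2 + 1)               11111111
step 7: eval (v2 < (4 + (tid // 2))) 11111111
step 8: v0 <- 5                      00111111
step 9: v2 <- (v2 + 1)               00111111
step 10: eval (v2 < (4 + (tid // 2))) 00111111
step 11: v0 <- 5                      00001111
step 12: v2 <- (v2 + 1)               00001111
step 13: eval (v2 < (4 + (tid // 2))) 00001111
step 14: v0 <- 5                      00000011
step 15: v2 <- (v2 + 1)               00000011
step 16: eval (v2 < (4 + (tid // 2))) 00000011
step 17: v2 <- ((tid + 5) + (v2 * tid)) 11111111
step 18: v2 <- 2                      11111111

Answer: 19 steps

v0: 5,5,5,5,5,5,5,5
v2: 2,2,2,2,2,2,2,2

steps = 19; useful = 116; efficiency = 116/152 = 29/38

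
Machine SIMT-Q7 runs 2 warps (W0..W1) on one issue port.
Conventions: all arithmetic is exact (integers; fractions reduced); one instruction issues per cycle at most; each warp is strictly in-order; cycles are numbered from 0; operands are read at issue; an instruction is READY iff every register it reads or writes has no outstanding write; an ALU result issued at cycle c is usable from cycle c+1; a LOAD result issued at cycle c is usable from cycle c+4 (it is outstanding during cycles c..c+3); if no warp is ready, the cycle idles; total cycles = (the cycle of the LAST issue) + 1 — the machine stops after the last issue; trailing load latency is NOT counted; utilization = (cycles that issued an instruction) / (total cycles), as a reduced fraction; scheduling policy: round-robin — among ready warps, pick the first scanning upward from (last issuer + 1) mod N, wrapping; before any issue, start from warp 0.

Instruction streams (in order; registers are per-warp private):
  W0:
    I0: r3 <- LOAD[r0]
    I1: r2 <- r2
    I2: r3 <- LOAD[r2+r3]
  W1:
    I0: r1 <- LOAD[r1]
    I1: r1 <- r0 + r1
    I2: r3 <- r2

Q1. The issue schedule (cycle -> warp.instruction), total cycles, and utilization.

cycle 0: W0.I0
cycle 1: W1.I0
cycle 2: W0.I1
cycle 3: idle
cycle 4: W0.I2
cycle 5: W1.I1
cycle 6: W1.I2

Answer: 7 cycles, utilization 6/7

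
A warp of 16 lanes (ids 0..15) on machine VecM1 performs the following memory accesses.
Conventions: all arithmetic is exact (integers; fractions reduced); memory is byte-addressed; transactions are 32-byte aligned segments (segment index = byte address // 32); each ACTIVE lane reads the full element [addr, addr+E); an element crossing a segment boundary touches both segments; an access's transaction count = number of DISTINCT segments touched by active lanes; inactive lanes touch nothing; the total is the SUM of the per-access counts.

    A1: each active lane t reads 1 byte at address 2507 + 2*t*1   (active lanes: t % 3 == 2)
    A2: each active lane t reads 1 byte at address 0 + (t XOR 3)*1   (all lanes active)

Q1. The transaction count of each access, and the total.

A1: 2 transactions
A2: 1 transaction

Answer: 2,1; total 3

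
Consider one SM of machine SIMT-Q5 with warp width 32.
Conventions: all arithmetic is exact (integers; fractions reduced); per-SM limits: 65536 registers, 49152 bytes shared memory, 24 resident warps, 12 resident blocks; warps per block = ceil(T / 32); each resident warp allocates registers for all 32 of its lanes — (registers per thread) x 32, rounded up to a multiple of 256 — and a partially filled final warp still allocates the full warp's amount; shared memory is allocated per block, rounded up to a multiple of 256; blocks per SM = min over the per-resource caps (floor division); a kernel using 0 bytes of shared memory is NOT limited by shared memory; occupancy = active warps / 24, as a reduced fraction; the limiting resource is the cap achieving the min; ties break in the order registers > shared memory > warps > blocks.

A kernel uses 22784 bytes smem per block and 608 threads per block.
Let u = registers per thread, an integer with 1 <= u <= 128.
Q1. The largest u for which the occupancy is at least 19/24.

Answer: u = 104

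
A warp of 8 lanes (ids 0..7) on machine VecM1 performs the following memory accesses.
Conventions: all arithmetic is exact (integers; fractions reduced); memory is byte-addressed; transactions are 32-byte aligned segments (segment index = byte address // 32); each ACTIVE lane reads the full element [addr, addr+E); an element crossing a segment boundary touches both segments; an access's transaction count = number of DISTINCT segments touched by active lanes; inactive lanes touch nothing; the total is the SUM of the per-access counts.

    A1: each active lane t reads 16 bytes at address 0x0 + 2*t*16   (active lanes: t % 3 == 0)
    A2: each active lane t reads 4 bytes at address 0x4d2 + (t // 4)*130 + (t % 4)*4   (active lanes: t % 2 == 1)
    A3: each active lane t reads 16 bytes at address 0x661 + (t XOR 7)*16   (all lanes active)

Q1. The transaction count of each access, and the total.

A1: 3 transactions
A2: 4 transactions
A3: 5 transactions

Answer: 3,4,5; total 12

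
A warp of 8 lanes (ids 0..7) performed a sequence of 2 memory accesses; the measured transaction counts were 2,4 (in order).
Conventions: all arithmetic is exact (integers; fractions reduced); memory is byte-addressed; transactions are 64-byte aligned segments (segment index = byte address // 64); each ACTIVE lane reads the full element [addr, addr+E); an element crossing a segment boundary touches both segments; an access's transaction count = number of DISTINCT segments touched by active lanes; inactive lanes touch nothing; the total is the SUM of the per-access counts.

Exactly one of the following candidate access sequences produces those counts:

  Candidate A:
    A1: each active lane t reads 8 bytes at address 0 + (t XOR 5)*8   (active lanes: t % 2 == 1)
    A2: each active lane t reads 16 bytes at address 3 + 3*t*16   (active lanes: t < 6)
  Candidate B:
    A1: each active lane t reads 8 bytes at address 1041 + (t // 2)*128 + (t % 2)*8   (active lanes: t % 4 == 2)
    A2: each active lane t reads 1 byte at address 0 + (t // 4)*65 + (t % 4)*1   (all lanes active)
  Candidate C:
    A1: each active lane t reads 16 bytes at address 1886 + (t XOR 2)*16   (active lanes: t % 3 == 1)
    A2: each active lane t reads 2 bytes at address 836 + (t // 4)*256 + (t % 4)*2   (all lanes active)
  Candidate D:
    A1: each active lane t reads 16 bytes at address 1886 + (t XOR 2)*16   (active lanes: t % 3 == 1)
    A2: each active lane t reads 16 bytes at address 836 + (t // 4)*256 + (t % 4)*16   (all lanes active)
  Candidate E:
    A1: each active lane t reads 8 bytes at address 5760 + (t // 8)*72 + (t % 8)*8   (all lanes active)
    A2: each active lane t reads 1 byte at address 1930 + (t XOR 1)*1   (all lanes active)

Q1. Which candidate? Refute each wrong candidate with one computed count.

A: A1 gives 1 transaction, not 2
B: A2 gives 2 transactions, not 4
C: A2 gives 2 transactions, not 4
E: A1 gives 1 transaction, not 2
D: all counts match (2,4)

Answer: D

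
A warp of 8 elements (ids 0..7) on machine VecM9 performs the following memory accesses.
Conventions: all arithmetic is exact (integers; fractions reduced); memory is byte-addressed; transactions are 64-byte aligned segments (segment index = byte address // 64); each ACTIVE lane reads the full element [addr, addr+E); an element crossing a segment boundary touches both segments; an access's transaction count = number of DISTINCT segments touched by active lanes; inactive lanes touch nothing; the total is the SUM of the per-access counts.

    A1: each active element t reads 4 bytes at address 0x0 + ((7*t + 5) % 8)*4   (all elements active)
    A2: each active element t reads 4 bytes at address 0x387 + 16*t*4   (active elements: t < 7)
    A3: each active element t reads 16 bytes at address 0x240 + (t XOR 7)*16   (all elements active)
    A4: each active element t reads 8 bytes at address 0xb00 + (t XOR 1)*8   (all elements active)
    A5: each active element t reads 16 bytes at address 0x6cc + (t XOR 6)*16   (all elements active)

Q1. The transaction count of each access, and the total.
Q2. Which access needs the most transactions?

A1: 1 transaction
A2: 7 transactions
A3: 2 transactions
A4: 1 transaction
A5: 3 transactions

Answer: 1,7,2,1,3; total 14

Answer: A2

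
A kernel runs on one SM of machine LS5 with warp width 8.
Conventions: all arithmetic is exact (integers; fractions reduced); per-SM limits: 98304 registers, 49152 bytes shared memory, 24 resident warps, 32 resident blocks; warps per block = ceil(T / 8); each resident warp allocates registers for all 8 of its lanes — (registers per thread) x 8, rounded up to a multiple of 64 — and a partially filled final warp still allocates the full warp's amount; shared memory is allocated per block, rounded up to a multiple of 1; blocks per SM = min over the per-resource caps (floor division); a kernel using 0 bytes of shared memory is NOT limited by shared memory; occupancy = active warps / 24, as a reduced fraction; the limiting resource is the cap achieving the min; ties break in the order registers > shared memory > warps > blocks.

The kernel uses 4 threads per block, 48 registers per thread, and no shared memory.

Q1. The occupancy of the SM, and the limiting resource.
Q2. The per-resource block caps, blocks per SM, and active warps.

Answer: occupancy 1, limited by warps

registers: 256 blocks
shared memory: no limit (kernel uses none)
warps: 24 blocks
blocks: 32 blocks

Answer: 24 blocks, 24 active warps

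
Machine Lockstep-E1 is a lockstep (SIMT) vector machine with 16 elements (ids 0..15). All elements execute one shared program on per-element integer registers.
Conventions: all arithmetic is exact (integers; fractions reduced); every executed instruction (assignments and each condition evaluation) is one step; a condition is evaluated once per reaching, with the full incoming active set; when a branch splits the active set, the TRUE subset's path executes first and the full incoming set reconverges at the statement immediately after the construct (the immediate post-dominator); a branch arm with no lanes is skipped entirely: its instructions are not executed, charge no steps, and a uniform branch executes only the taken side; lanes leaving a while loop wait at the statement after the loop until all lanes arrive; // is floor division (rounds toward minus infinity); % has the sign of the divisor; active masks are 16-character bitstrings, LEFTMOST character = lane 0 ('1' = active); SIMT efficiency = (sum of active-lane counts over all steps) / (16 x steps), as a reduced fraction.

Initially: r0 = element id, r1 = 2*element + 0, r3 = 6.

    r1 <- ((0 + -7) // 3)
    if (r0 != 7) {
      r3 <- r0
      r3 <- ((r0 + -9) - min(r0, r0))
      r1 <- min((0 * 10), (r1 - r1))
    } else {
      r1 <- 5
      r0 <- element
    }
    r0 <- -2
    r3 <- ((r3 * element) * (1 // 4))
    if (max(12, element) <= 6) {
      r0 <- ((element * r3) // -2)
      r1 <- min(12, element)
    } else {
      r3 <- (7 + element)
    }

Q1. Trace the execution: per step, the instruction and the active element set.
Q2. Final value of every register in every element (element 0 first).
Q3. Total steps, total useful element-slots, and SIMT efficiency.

step 0: r1 <- ((0 + -7) // 3)        1111111111111111
step 1: eval (r0 != 7)               1111111111111111
step 2: r3 <- r0                     1111111011111111
step 3: r3 <- ((r0 + -9) - min(r0, r0)) 1111111011111111
step 4: r1 <- min((0 * 10), (r1 - r1)) 1111111011111111
step 5: r1 <- 5                      0000000100000000
step 6: r0 <- element                0000000100000000
step 7: r0 <- -2                     1111111111111111
step 8: r3 <- ((r3 * element) * (1 // 4)) 1111111111111111
step 9: eval (max(12, element) <= 6) 1111111111111111
step 10: r3 <- (7 + element)          1111111111111111

Answer: 11 steps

r0: -2,-2,-2,-2,-2,-2,-2,-2,-2,-2,-2,-2,-2,-2,-2,-2
r1: 0,0,0,0,0,0,0,5,0,0,0,0,0,0,0,0
r3: 7,8,9,10,11,12,13,14,15,16,17,18,19,20,21,22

steps = 11; useful = 143; efficiency = 143/176 = 13/16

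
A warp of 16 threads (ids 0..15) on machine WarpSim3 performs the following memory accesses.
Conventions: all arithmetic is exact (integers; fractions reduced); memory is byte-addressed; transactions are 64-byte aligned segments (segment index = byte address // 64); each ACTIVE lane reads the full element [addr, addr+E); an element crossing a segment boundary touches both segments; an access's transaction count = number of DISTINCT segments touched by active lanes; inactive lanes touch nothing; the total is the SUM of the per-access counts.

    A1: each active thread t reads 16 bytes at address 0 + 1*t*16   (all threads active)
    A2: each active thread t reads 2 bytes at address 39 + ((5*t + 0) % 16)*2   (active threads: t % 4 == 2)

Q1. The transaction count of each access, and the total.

A1: 4 transactions
A2: 2 transactions

Answer: 4,2; total 6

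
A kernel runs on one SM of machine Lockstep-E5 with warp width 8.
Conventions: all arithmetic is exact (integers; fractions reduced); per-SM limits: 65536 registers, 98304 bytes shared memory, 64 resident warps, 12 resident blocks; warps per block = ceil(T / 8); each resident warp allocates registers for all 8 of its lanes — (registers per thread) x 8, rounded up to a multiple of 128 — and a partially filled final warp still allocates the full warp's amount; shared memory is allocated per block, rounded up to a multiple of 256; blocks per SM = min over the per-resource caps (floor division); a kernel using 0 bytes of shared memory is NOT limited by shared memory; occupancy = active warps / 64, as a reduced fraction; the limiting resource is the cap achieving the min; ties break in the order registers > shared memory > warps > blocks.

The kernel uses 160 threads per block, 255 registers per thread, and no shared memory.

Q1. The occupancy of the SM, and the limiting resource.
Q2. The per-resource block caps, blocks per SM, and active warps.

Answer: occupancy 5/16, limited by registers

registers: 1 block
shared memory: no limit (kernel uses none)
warps: 3 blocks
blocks: 12 blocks

Answer: 1 block, 20 active warps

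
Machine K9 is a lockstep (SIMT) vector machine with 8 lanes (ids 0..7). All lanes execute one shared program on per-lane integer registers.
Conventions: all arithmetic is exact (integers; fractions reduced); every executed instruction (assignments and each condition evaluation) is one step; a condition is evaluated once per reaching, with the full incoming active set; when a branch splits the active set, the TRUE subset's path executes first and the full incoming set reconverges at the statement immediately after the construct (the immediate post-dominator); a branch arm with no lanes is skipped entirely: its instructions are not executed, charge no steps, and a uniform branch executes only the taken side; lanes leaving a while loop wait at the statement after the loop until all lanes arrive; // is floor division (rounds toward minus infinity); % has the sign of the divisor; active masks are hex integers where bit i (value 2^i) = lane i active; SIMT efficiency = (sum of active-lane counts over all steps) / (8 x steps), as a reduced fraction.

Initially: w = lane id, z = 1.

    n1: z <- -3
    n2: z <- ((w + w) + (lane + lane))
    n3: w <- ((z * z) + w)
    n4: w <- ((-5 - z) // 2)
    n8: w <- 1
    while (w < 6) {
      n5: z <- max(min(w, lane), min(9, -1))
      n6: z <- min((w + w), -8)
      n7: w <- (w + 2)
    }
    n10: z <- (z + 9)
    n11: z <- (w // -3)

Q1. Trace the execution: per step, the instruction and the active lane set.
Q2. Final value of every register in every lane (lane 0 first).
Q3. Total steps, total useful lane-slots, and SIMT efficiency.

step 0: z <- -3                      0xff
step 1: z <- ((w + w) + (lane + lane)) 0xff
step 2: w <- ((z * z) + w)           0xff
step 3: w <- ((-5 - z) // 2)         0xff
step 4: w <- 1                       0xff
step 5: eval (w < 6)                 0xff
step 6: z <- max(min(w, lane), min(9, -1)) 0xff
step 7: z <- min((w + w), -8)        0xff
step 8: w <- (w + 2)                 0xff
step 9: eval (w < 6)                 0xff
step 10: z <- max(min(w, lane), min(9, -1)) 0xff
step 11: z <- min((w + w), -8)        0xff
step 12: w <- (w + 2)                 0xff
step 13: eval (w < 6)                 0xff
step 14: z <- max(min(w, lane), min(9, -1)) 0xff
step 15: z <- min((w + w), -8)        0xff
step 16: w <- (w + 2)                 0xff
step 17: eval (w < 6)                 0xff
step 18: z <- (z + 9)                 0xff
step 19: z <- (w // -3)               0xff

Answer: 20 steps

w: 7,7,7,7,7,7,7,7
z: -3,-3,-3,-3,-3,-3,-3,-3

steps = 20; useful = 160; efficiency = 160/160 = 1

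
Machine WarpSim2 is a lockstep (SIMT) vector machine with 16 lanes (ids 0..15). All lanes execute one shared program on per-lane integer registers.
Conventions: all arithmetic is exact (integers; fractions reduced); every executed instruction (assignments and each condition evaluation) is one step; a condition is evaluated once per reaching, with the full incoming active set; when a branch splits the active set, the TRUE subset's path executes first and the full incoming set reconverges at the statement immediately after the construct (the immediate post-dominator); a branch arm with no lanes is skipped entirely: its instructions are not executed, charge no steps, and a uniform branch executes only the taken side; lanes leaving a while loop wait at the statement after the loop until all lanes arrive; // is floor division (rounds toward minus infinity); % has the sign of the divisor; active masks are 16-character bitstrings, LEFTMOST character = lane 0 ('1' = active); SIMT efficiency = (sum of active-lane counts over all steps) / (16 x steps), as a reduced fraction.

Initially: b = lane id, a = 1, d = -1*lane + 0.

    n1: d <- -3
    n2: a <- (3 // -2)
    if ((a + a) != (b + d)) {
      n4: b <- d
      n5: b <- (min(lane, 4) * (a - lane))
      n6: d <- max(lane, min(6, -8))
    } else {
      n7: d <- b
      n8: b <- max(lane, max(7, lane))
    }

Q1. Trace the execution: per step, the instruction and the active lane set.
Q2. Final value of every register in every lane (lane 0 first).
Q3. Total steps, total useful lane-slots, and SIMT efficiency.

step 0: d <- -3                      1111111111111111
step 1: a <- (3 // -2)               1111111111111111
step 2: eval ((a + a) != (b + d))    1111111111111111
step 3: b <- d                       1111111111111111
step 4: b <- (min(lane, 4) * (a - lane)) 1111111111111111
step 5: d <- max(lane, min(6, -8))   1111111111111111

Answer: 6 steps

b: 0,-3,-8,-15,-24,-28,-32,-36,-40,-44,-48,-52,-56,-60,-64,-68
a: -2,-2,-2,-2,-2,-2,-2,-2,-2,-2,-2,-2,-2,-2,-2,-2
d: 0,1,2,3,4,5,6,7,8,9,10,11,12,13,14,15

steps = 6; useful = 96; efficiency = 96/96 = 1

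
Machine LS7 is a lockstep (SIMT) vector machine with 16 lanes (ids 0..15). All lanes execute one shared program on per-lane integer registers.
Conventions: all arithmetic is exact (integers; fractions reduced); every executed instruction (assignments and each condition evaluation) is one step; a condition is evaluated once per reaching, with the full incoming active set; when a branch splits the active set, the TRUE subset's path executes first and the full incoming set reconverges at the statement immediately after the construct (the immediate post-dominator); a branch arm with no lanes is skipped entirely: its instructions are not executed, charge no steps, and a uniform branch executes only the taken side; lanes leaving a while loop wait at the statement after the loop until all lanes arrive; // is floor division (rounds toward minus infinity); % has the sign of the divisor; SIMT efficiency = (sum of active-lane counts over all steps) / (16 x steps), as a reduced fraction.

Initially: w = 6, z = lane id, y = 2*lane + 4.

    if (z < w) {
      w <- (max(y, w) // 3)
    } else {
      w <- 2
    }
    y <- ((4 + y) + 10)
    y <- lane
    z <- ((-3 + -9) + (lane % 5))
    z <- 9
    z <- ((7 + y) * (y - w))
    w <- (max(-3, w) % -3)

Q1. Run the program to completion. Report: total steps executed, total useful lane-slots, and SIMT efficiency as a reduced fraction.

Answer: 9 steps, 128 useful, 8/9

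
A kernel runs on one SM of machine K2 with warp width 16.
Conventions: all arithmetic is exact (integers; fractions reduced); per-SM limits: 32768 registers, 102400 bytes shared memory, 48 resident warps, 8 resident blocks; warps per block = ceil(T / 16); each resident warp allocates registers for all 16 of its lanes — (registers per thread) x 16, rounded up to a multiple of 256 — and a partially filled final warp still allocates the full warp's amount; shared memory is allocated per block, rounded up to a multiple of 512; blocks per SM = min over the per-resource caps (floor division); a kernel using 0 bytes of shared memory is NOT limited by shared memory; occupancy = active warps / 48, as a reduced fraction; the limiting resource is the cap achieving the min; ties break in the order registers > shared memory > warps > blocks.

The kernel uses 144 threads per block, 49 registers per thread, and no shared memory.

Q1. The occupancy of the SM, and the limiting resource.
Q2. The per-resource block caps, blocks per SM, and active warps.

Answer: occupancy 9/16, limited by registers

registers: 3 blocks
shared memory: no limit (kernel uses none)
warps: 5 blocks
blocks: 8 blocks

Answer: 3 blocks, 27 active warps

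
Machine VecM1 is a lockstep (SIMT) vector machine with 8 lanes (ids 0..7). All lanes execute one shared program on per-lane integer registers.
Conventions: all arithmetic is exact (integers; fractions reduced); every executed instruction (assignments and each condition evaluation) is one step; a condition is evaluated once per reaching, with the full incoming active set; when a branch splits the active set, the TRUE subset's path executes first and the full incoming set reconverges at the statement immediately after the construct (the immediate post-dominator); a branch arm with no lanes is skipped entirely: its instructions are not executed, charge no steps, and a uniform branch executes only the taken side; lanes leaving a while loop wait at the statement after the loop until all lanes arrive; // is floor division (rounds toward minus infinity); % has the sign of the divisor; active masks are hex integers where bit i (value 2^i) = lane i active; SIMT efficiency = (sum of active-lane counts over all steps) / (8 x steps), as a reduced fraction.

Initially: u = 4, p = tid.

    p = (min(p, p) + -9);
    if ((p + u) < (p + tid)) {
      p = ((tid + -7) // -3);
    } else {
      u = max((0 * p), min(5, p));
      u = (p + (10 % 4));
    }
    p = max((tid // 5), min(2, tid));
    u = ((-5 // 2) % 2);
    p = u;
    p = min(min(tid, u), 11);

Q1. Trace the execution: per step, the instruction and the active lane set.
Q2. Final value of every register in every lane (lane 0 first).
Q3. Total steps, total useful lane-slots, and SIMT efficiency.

step 0: p <- (min(p, p) + -9)        0xff
step 1: eval ((p + u) < (p + tid))   0xff
step 2: p <- ((tid + -7) // -3)      0xe0
step 3: u <- max((0 * p), min(5, p)) 0x1f
step 4: u <- (p + (10 % 4))          0x1f
step 5: p <- max((tid // 5), min(2, tid)) 0xff
step 6: u <- ((-5 // 2) % 2)         0xff
step 7: p <- u                       0xff
step 8: p <- min(min(tid, u), 11)    0xff

Answer: 9 steps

u: 1,1,1,1,1,1,1,1
p: 0,1,1,1,1,1,1,1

steps = 9; useful = 61; efficiency = 61/72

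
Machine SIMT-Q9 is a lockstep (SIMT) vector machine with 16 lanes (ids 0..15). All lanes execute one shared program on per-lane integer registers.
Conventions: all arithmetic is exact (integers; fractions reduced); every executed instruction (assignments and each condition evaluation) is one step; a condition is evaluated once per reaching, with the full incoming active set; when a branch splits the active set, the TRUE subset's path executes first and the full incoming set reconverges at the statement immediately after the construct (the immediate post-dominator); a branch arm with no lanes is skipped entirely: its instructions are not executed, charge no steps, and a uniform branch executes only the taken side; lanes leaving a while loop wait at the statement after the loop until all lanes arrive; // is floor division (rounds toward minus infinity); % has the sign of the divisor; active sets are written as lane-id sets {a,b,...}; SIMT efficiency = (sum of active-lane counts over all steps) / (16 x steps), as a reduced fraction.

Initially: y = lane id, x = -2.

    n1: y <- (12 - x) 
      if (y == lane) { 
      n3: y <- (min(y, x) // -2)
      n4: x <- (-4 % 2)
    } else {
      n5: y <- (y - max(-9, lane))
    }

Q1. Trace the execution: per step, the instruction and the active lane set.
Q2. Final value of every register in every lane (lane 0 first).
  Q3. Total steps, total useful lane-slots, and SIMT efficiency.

step 0: y <- (12 - x)                {0,1,2,3,4,5,6,7,8,9,10,11,12,13,14,15}
step 1: eval (y == lane)             {0,1,2,3,4,5,6,7,8,9,10,11,12,13,14,15}
step 2: y <- (min(y, x) // -2)       {14}
step 3: x <- (-4 % 2)                {14}
step 4: y <- (y - max(-9, lane))     {0,1,2,3,4,5,6,7,8,9,10,11,12,13,15}

Answer: 5 steps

y: 14,13,12,11,10,9,8,7,6,5,4,3,2,1,1,-1
x: -2,-2,-2,-2,-2,-2,-2,-2,-2,-2,-2,-2,-2,-2,0,-2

steps = 5; useful = 49; efficiency = 49/80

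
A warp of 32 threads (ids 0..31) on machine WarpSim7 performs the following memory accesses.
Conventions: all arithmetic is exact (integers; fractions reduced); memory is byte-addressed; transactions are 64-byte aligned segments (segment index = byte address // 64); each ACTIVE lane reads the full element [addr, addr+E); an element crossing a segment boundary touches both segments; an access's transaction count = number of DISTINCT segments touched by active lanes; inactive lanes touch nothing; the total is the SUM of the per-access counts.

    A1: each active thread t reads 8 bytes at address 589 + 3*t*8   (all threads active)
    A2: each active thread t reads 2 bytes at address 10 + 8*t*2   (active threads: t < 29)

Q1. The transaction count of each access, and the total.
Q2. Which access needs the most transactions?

A1: 12 transactions
A2: 8 transactions

Answer: 12,8; total 20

Answer: A1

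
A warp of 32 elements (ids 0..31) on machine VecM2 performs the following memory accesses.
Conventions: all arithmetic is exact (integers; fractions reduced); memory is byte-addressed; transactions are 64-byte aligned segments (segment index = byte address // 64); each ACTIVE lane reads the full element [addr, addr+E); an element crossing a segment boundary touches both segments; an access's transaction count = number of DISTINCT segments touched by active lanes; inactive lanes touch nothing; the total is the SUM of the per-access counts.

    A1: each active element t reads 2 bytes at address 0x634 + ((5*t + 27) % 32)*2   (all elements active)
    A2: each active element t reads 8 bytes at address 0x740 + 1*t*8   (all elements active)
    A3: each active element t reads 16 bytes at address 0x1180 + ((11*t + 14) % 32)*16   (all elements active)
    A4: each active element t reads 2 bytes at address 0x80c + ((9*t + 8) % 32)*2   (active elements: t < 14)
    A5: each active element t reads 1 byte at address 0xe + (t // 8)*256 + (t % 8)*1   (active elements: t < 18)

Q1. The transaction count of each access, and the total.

A1: 2 transactions
A2: 4 transactions
A3: 8 transactions
A4: 2 transactions
A5: 3 transactions

Answer: 2,4,8,2,3; total 19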